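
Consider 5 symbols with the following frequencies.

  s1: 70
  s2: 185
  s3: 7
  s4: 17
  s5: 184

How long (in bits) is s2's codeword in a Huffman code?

Repeatedly merge the two smallest:
s3(7) + s4(17) → 24
24 + s1(70) → 94
94 + s5(184) → 278
s2(185) + 278 → 463
s2 is merged only at the final step, so code length = 1.

1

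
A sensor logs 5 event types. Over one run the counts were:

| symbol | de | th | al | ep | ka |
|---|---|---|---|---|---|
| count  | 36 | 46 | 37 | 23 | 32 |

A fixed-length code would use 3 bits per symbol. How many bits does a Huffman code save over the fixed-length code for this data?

Fixed-length: 3 bits × 174 symbols = 522 bits.
Huffman merges:
combine ep(23), ka(32) → 55
combine de(36), al(37) → 73
combine th(46), 55 → 101
combine 73, 101 → 174
Huffman total = 55 + 73 + 101 + 174 = 403 bits.
Saving = 522 − 403 = 119 bits.

119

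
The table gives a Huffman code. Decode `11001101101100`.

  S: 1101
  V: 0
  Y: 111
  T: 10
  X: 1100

XSTX

Read left to right; each codeword is recognised as soon as it completes (prefix code):
  1100→X | 1101→S | 10→T | 1100→X
Decoded message: XSTX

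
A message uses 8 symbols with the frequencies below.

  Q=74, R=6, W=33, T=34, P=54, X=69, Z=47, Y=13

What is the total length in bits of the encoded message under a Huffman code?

Greedily combine the two least-frequent nodes:
combine R(6), Y(13) → 19
combine 19, W(33) → 52
combine T(34), Z(47) → 81
combine 52, P(54) → 106
combine X(69), Q(74) → 143
combine 81, 106 → 187
combine 143, 187 → 330
Each symbol's bit-cost is frequency × depth; summing gives 918 bits (equivalently 19 + 52 + 81 + 106 + 143 + 187 + 330).

918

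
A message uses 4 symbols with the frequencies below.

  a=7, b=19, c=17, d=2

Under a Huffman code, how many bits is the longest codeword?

3

Merge the two lowest-weight nodes at each step:
merge d(2) and a(7): 9
merge 9 and c(17): 26
merge b(19) and 26: 45
Maximum depth reached is 3.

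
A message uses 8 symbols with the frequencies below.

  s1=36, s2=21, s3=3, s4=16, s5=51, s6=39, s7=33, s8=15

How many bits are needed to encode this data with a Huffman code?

604

Merge the two smallest weights repeatedly:
s3(3) + s8(15) → 18
s4(16) + 18 → 34
s2(21) + s7(33) → 54
34 + s1(36) → 70
s6(39) + s5(51) → 90
54 + 70 → 124
90 + 124 → 214
The encoded length is the sum of every internal node's weight: 18 + 34 + 54 + 70 + 90 + 124 + 214 = 604 bits.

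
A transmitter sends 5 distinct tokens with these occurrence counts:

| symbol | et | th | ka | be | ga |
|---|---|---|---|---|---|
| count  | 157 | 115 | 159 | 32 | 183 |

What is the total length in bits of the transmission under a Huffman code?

1439

Greedily combine the two least-frequent nodes:
merge be(32) and th(115): 147
merge 147 and et(157): 304
merge ka(159) and ga(183): 342
merge 304 and 342: 646
Total encoded bits = sum of merged weights = 147 + 304 + 342 + 646 = 1439.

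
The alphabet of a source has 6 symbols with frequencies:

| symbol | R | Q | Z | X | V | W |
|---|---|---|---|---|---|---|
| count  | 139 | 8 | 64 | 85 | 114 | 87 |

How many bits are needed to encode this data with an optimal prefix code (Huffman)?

Build the Huffman tree bottom-up:
Q(8) + Z(64) → 72
72 + X(85) → 157
W(87) + V(114) → 201
R(139) + 157 → 296
201 + 296 → 497
Each symbol's bit-cost is frequency × depth; summing gives 1223 bits (equivalently 72 + 157 + 201 + 296 + 497).

1223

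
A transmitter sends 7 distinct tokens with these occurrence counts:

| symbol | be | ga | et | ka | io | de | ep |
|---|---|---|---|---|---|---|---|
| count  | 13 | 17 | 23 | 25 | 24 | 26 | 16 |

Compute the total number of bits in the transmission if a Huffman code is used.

Greedily combine the two least-frequent nodes:
be(13) + ep(16) → 29
ga(17) + et(23) → 40
io(24) + ka(25) → 49
de(26) + 29 → 55
40 + 49 → 89
55 + 89 → 144
Each symbol's bit-cost is frequency × depth; summing gives 406 bits (equivalently 29 + 40 + 49 + 55 + 89 + 144).

406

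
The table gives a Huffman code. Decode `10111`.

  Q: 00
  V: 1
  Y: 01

VYVV

Read left to right; each codeword is recognised as soon as it completes (prefix code):
  1→V | 01→Y | 1→V | 1→V
Decoded message: VYVV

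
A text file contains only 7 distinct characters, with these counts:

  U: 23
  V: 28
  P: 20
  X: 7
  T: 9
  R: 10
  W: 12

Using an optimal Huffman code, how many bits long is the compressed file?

Merge the two smallest weights repeatedly:
X(7) + T(9) → 16
R(10) + W(12) → 22
16 + P(20) → 36
22 + U(23) → 45
V(28) + 36 → 64
45 + 64 → 109
Each symbol's bit-cost is frequency × depth; summing gives 292 bits (equivalently 16 + 22 + 36 + 45 + 64 + 109).

292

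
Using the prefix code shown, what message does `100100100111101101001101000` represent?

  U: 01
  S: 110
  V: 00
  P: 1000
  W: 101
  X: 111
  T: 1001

Read left to right; each codeword is recognised as soon as it completes (prefix code):
  1001→T | 00→V | 1001→T | 111→X | 01→U | 101→W | 00→V | 110→S | 1000→P
Decoded message: TVTXUWVSP

TVTXUWVSP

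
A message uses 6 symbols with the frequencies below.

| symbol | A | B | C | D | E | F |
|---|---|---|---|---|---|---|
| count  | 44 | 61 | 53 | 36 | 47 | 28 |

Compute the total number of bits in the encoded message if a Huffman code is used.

Greedily combine the two least-frequent nodes:
F(28) + D(36) → 64
A(44) + E(47) → 91
C(53) + B(61) → 114
64 + 91 → 155
114 + 155 → 269
Each symbol's bit-cost is frequency × depth; summing gives 693 bits (equivalently 64 + 91 + 114 + 155 + 269).

693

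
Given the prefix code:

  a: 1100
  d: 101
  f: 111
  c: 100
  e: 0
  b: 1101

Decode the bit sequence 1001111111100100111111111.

cffacfff

Read left to right; each codeword is recognised as soon as it completes (prefix code):
  100→c | 111→f | 111→f | 1100→a | 100→c | 111→f | 111→f | 111→f
Decoded message: cffacfff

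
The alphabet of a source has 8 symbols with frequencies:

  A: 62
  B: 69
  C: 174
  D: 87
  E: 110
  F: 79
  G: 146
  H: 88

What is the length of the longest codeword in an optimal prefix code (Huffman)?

Merge the two lowest-weight nodes at each step:
combine A(62), B(69) → 131
combine F(79), D(87) → 166
combine H(88), E(110) → 198
combine 131, G(146) → 277
combine 166, C(174) → 340
combine 198, 277 → 475
combine 340, 475 → 815
The rarest symbols sit at the bottom; the longest codeword is 4 bits.

4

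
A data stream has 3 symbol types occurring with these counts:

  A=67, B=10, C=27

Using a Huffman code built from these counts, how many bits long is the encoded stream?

Greedily combine the two least-frequent nodes:
combine B(10), C(27) → 37
combine 37, A(67) → 104
Total encoded bits = sum of merged weights = 37 + 104 = 141.

141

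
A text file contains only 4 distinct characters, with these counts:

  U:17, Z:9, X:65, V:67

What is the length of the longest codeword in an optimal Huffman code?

Merge the two lowest-weight nodes at each step:
merge Z(9) and U(17): 26
merge 26 and X(65): 91
merge V(67) and 91: 158
Maximum depth reached is 3.

3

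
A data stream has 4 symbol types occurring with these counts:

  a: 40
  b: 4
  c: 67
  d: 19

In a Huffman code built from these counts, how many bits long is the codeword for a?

Huffman merges, smallest pair first:
b(4) + d(19) → 23
23 + a(40) → 63
63 + c(67) → 130
a sits 2 levels below the root, so its codeword is 2 bits.

2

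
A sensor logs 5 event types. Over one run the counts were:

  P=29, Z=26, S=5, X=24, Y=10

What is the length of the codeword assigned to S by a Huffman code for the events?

3

Huffman merges, smallest pair first:
merge S(5) and Y(10): 15
merge 15 and X(24): 39
merge Z(26) and P(29): 55
merge 39 and 55: 94
S sits 3 levels below the root, so its codeword is 3 bits.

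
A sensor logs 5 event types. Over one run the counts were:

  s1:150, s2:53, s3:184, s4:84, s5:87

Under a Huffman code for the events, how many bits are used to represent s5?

2

Repeatedly merge the two smallest:
s2(53) + s4(84) → 137
s5(87) + 137 → 224
s1(150) + s3(184) → 334
224 + 334 → 558
s5's leaf is at depth 2, giving a 2-bit codeword.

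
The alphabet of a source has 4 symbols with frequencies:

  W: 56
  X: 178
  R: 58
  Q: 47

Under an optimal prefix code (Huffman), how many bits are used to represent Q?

Build the tree from the bottom:
merge Q(47) and W(56): 103
merge R(58) and 103: 161
merge 161 and X(178): 339
Q sits 3 levels below the root, so its codeword is 3 bits.

3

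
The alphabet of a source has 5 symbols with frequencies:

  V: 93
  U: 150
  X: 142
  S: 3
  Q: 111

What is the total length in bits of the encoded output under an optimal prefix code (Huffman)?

1094

Merge the two smallest weights repeatedly:
S(3) + V(93) → 96
96 + Q(111) → 207
X(142) + U(150) → 292
207 + 292 → 499
Each symbol's bit-cost is frequency × depth; summing gives 1094 bits (equivalently 96 + 207 + 292 + 499).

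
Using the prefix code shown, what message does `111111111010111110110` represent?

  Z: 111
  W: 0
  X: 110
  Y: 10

ZZZWYZXX

Read left to right; each codeword is recognised as soon as it completes (prefix code):
  111→Z | 111→Z | 111→Z | 0→W | 10→Y | 111→Z | 110→X | 110→X
Decoded message: ZZZWYZXX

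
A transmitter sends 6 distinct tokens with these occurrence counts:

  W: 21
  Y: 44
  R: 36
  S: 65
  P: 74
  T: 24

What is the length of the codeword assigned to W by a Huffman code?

3

Repeatedly merge the two smallest:
W(21) + T(24) → 45
R(36) + Y(44) → 80
45 + S(65) → 110
P(74) + 80 → 154
110 + 154 → 264
The subtree containing W is merged 3 times, so code length = 3.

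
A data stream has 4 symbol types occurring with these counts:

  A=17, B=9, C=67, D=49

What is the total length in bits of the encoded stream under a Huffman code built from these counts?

243

Greedily combine the two least-frequent nodes:
B(9) + A(17) → 26
26 + D(49) → 75
C(67) + 75 → 142
Total encoded bits = sum of merged weights = 26 + 75 + 142 = 243.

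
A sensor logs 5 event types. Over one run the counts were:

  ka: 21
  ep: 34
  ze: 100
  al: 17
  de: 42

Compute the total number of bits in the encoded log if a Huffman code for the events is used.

Build the Huffman tree bottom-up:
merge al(17) and ka(21): 38
merge ep(34) and 38: 72
merge de(42) and 72: 114
merge ze(100) and 114: 214
Each symbol's bit-cost is frequency × depth; summing gives 438 bits (equivalently 38 + 72 + 114 + 214).

438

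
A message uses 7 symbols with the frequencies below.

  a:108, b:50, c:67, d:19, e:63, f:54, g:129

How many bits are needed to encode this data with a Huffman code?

1302

Build the Huffman tree bottom-up:
merge d(19) and b(50): 69
merge f(54) and e(63): 117
merge c(67) and 69: 136
merge a(108) and 117: 225
merge g(129) and 136: 265
merge 225 and 265: 490
Total encoded bits = sum of merged weights = 69 + 117 + 136 + 225 + 265 + 490 = 1302.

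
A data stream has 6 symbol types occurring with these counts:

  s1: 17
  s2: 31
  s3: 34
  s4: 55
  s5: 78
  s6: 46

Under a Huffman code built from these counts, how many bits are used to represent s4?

Build the tree from the bottom:
s1(17) + s2(31) → 48
s3(34) + s6(46) → 80
48 + s4(55) → 103
s5(78) + 80 → 158
103 + 158 → 261
The subtree containing s4 is merged 2 times, so code length = 2.

2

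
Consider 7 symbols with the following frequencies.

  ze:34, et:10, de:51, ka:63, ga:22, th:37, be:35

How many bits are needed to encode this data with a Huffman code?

674

Greedily combine the two least-frequent nodes:
combine et(10), ga(22) → 32
combine 32, ze(34) → 66
combine be(35), th(37) → 72
combine de(51), ka(63) → 114
combine 66, 72 → 138
combine 114, 138 → 252
Each symbol's bit-cost is frequency × depth; summing gives 674 bits (equivalently 32 + 66 + 72 + 114 + 138 + 252).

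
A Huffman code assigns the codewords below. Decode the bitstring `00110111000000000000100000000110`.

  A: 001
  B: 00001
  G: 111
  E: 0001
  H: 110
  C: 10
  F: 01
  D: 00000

ACGDDADEC

Read left to right; each codeword is recognised as soon as it completes (prefix code):
  001→A | 10→C | 111→G | 00000→D | 00000→D | 001→A | 00000→D | 0001→E | 10→C
Decoded message: ACGDDADEC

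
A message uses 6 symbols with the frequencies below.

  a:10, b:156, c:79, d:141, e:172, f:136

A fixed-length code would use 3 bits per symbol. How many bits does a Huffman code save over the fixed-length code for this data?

380

Fixed-length: 3 bits × 694 symbols = 2082 bits.
Huffman merges:
combine a(10), c(79) → 89
combine 89, f(136) → 225
combine d(141), b(156) → 297
combine e(172), 225 → 397
combine 297, 397 → 694
Huffman total = 89 + 225 + 297 + 397 + 694 = 1702 bits.
Saving = 2082 − 1702 = 380 bits.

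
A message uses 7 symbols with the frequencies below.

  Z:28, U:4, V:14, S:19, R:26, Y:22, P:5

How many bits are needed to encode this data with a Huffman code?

Build the Huffman tree bottom-up:
merge U(4) and P(5): 9
merge 9 and V(14): 23
merge S(19) and Y(22): 41
merge 23 and R(26): 49
merge Z(28) and 41: 69
merge 49 and 69: 118
The encoded length is the sum of every internal node's weight: 9 + 23 + 41 + 49 + 69 + 118 = 309 bits.

309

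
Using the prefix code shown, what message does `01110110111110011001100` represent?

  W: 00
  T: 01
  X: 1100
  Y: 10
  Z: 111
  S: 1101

Read left to right; each codeword is recognised as soon as it completes (prefix code):
  01→T | 1101→S | 10→Y | 111→Z | 1100→X | 1100→X | 1100→X
Decoded message: TSYZXXX

TSYZXXX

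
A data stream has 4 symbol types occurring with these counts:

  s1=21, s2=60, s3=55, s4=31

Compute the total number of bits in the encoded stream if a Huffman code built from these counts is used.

326

Greedily combine the two least-frequent nodes:
merge s1(21) and s4(31): 52
merge 52 and s3(55): 107
merge s2(60) and 107: 167
The encoded length is the sum of every internal node's weight: 52 + 107 + 167 = 326 bits.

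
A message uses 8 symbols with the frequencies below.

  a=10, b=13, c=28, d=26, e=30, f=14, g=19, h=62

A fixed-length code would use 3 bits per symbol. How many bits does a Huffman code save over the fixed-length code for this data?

Fixed-length: 3 bits × 202 symbols = 606 bits.
Huffman merges:
a(10) + b(13) → 23
f(14) + g(19) → 33
23 + d(26) → 49
c(28) + e(30) → 58
33 + 49 → 82
58 + h(62) → 120
82 + 120 → 202
Huffman total = 23 + 33 + 49 + 58 + 82 + 120 + 202 = 567 bits.
Saving = 606 − 567 = 39 bits.

39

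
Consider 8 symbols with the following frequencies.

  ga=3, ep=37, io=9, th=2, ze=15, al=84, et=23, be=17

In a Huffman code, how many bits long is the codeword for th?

6

Huffman merges, smallest pair first:
merge th(2) and ga(3): 5
merge 5 and io(9): 14
merge 14 and ze(15): 29
merge be(17) and et(23): 40
merge 29 and ep(37): 66
merge 40 and 66: 106
merge al(84) and 106: 190
The subtree containing th is merged 6 times, so code length = 6.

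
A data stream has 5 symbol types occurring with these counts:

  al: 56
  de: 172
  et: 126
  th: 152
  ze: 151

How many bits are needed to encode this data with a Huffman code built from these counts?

1496

Greedily combine the two least-frequent nodes:
merge al(56) and et(126): 182
merge ze(151) and th(152): 303
merge de(172) and 182: 354
merge 303 and 354: 657
Each symbol's bit-cost is frequency × depth; summing gives 1496 bits (equivalently 182 + 303 + 354 + 657).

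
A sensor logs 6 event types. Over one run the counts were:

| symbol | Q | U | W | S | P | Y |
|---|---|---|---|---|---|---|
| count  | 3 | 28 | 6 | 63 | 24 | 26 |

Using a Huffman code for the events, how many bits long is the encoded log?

333

Greedily combine the two least-frequent nodes:
merge Q(3) and W(6): 9
merge 9 and P(24): 33
merge Y(26) and U(28): 54
merge 33 and 54: 87
merge S(63) and 87: 150
Total encoded bits = sum of merged weights = 9 + 33 + 54 + 87 + 150 = 333.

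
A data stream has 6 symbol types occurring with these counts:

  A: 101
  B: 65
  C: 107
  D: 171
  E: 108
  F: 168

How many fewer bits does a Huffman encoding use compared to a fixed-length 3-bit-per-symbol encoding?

339

Fixed-length: 3 bits × 720 symbols = 2160 bits.
Huffman merges:
combine B(65), A(101) → 166
combine C(107), E(108) → 215
combine 166, F(168) → 334
combine D(171), 215 → 386
combine 334, 386 → 720
Huffman total = 166 + 215 + 334 + 386 + 720 = 1821 bits.
Saving = 2160 − 1821 = 339 bits.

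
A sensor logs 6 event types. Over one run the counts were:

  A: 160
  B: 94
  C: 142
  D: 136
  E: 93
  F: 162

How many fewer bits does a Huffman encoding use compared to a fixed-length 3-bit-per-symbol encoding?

322

Fixed-length: 3 bits × 787 symbols = 2361 bits.
Huffman merges:
E(93) + B(94) → 187
D(136) + C(142) → 278
A(160) + F(162) → 322
187 + 278 → 465
322 + 465 → 787
Huffman total = 187 + 278 + 322 + 465 + 787 = 2039 bits.
Saving = 2361 − 2039 = 322 bits.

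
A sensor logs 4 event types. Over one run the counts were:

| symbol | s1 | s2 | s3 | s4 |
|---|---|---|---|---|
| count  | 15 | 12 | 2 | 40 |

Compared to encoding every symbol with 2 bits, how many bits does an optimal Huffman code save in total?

Fixed-length: 2 bits × 69 symbols = 138 bits.
Huffman merges:
merge s3(2) and s2(12): 14
merge 14 and s1(15): 29
merge 29 and s4(40): 69
Huffman total = 14 + 29 + 69 = 112 bits.
Saving = 138 − 112 = 26 bits.

26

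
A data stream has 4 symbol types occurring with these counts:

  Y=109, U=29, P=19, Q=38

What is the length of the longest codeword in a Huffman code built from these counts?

Merge the two lowest-weight nodes at each step:
P(19) + U(29) → 48
Q(38) + 48 → 86
86 + Y(109) → 195
The first pair merged (P, U) ends up deepest, at depth 3.

3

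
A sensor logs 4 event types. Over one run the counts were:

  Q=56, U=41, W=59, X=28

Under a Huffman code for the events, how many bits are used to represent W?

Build the tree from the bottom:
X(28) + U(41) → 69
Q(56) + W(59) → 115
69 + 115 → 184
W's leaf is at depth 2, giving a 2-bit codeword.

2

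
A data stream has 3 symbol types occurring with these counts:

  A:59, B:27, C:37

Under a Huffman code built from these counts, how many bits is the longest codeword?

Merge the two lowest-weight nodes at each step:
B(27) + C(37) → 64
A(59) + 64 → 123
The rarest symbols sit at the bottom; the longest codeword is 2 bits.

2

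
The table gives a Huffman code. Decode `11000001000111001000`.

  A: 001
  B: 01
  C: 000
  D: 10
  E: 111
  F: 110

FCBCEAC

Read left to right; each codeword is recognised as soon as it completes (prefix code):
  110→F | 000→C | 01→B | 000→C | 111→E | 001→A | 000→C
Decoded message: FCBCEAC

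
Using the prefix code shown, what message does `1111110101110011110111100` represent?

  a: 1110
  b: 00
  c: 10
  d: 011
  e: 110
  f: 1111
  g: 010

Read left to right; each codeword is recognised as soon as it completes (prefix code):
  1111→f | 110→e | 10→c | 1110→a | 011→d | 110→e | 1111→f | 00→b
Decoded message: fecadefb

fecadefb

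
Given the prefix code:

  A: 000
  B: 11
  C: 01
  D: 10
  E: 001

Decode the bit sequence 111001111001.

BDCBDC

Read left to right; each codeword is recognised as soon as it completes (prefix code):
  11→B | 10→D | 01→C | 11→B | 10→D | 01→C
Decoded message: BDCBDC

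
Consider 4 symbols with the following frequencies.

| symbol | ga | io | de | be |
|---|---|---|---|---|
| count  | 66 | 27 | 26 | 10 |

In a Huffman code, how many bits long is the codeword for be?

3

Huffman merges, smallest pair first:
merge be(10) and de(26): 36
merge io(27) and 36: 63
merge 63 and ga(66): 129
be's leaf is at depth 3, giving a 3-bit codeword.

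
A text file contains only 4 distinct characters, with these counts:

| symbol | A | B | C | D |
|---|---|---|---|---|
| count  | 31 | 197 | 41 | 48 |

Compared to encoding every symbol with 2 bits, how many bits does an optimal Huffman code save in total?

Fixed-length: 2 bits × 317 symbols = 634 bits.
Huffman merges:
A(31) + C(41) → 72
D(48) + 72 → 120
120 + B(197) → 317
Huffman total = 72 + 120 + 317 = 509 bits.
Saving = 634 − 509 = 125 bits.

125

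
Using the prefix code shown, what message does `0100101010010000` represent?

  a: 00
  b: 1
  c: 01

Read left to right; each codeword is recognised as soon as it completes (prefix code):
  01→c | 00→a | 1→b | 01→c | 01→c | 00→a | 1→b | 00→a | 00→a
Decoded message: cabccabaa

cabccabaa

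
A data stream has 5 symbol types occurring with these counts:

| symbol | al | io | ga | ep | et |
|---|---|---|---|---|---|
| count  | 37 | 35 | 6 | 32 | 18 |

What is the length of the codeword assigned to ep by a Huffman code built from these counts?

Huffman merges, smallest pair first:
ga(6) + et(18) → 24
24 + ep(32) → 56
io(35) + al(37) → 72
56 + 72 → 128
ep sits 2 levels below the root, so its codeword is 2 bits.

2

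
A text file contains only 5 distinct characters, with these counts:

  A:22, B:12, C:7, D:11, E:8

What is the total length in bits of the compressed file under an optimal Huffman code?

135

Merge the two smallest weights repeatedly:
merge C(7) and E(8): 15
merge D(11) and B(12): 23
merge 15 and A(22): 37
merge 23 and 37: 60
Total encoded bits = sum of merged weights = 15 + 23 + 37 + 60 = 135.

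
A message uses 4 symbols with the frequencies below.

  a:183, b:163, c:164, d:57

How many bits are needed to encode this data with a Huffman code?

Merge the two smallest weights repeatedly:
merge d(57) and b(163): 220
merge c(164) and a(183): 347
merge 220 and 347: 567
Each symbol's bit-cost is frequency × depth; summing gives 1134 bits (equivalently 220 + 347 + 567).

1134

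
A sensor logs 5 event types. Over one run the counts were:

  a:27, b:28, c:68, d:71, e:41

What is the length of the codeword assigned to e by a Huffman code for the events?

2

Build the tree from the bottom:
merge a(27) and b(28): 55
merge e(41) and 55: 96
merge c(68) and d(71): 139
merge 96 and 139: 235
e sits 2 levels below the root, so its codeword is 2 bits.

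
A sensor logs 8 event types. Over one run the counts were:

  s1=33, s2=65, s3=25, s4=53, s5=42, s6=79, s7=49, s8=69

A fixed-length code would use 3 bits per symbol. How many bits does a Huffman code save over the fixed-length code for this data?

21

Fixed-length: 3 bits × 415 symbols = 1245 bits.
Huffman merges:
merge s3(25) and s1(33): 58
merge s5(42) and s7(49): 91
merge s4(53) and 58: 111
merge s2(65) and s8(69): 134
merge s6(79) and 91: 170
merge 111 and 134: 245
merge 170 and 245: 415
Huffman total = 58 + 91 + 111 + 134 + 170 + 245 + 415 = 1224 bits.
Saving = 1245 − 1224 = 21 bits.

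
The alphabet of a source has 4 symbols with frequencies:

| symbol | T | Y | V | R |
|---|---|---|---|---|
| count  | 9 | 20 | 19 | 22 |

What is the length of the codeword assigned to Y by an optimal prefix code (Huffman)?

2

Repeatedly merge the two smallest:
combine T(9), V(19) → 28
combine Y(20), R(22) → 42
combine 28, 42 → 70
Y sits 2 levels below the root, so its codeword is 2 bits.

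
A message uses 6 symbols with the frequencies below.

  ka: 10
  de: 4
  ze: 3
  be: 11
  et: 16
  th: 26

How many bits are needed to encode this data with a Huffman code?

164

Merge the two smallest weights repeatedly:
combine ze(3), de(4) → 7
combine 7, ka(10) → 17
combine be(11), et(16) → 27
combine 17, th(26) → 43
combine 27, 43 → 70
The encoded length is the sum of every internal node's weight: 7 + 17 + 27 + 43 + 70 = 164 bits.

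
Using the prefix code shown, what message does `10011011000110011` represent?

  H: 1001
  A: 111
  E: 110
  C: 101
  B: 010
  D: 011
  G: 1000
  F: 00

HCGED

Read left to right; each codeword is recognised as soon as it completes (prefix code):
  1001→H | 101→C | 1000→G | 110→E | 011→D
Decoded message: HCGED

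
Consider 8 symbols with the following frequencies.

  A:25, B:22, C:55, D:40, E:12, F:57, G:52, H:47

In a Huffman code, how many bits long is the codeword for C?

Repeatedly merge the two smallest:
combine E(12), B(22) → 34
combine A(25), 34 → 59
combine D(40), H(47) → 87
combine G(52), C(55) → 107
combine F(57), 59 → 116
combine 87, 107 → 194
combine 116, 194 → 310
The subtree containing C is merged 3 times, so code length = 3.

3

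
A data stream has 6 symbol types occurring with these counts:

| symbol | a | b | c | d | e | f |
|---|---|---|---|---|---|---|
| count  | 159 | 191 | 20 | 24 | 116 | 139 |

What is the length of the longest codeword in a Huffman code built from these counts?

4

Merge the two lowest-weight nodes at each step:
merge c(20) and d(24): 44
merge 44 and e(116): 160
merge f(139) and a(159): 298
merge 160 and b(191): 351
merge 298 and 351: 649
Maximum depth reached is 4.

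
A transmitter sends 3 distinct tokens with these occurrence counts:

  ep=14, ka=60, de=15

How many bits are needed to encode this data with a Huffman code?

118

Build the Huffman tree bottom-up:
ep(14) + de(15) → 29
29 + ka(60) → 89
Total encoded bits = sum of merged weights = 29 + 89 = 118.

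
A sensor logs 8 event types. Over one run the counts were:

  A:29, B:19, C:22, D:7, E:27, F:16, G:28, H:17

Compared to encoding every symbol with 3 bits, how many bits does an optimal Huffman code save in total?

Fixed-length: 3 bits × 165 symbols = 495 bits.
Huffman merges:
D(7) + F(16) → 23
H(17) + B(19) → 36
C(22) + 23 → 45
E(27) + G(28) → 55
A(29) + 36 → 65
45 + 55 → 100
65 + 100 → 165
Huffman total = 23 + 36 + 45 + 55 + 65 + 100 + 165 = 489 bits.
Saving = 495 − 489 = 6 bits.

6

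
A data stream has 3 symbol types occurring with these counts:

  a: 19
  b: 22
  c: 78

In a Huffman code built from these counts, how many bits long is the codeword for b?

Build the tree from the bottom:
combine a(19), b(22) → 41
combine 41, c(78) → 119
b's leaf is at depth 2, giving a 2-bit codeword.

2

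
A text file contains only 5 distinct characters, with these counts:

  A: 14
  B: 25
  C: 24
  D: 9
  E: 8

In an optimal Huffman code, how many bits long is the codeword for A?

2

Repeatedly merge the two smallest:
combine E(8), D(9) → 17
combine A(14), 17 → 31
combine C(24), B(25) → 49
combine 31, 49 → 80
A sits 2 levels below the root, so its codeword is 2 bits.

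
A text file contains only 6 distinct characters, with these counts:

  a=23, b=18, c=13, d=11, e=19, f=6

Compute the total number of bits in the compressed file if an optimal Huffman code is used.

227

Merge the two smallest weights repeatedly:
f(6) + d(11) → 17
c(13) + 17 → 30
b(18) + e(19) → 37
a(23) + 30 → 53
37 + 53 → 90
Each symbol's bit-cost is frequency × depth; summing gives 227 bits (equivalently 17 + 30 + 37 + 53 + 90).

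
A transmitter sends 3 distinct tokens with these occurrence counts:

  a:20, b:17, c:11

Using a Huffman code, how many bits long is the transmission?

Greedily combine the two least-frequent nodes:
combine c(11), b(17) → 28
combine a(20), 28 → 48
The encoded length is the sum of every internal node's weight: 28 + 48 = 76 bits.

76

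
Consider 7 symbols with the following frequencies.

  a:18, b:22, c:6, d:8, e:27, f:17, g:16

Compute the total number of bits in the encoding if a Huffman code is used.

Merge the two smallest weights repeatedly:
merge c(6) and d(8): 14
merge 14 and g(16): 30
merge f(17) and a(18): 35
merge b(22) and e(27): 49
merge 30 and 35: 65
merge 49 and 65: 114
The encoded length is the sum of every internal node's weight: 14 + 30 + 35 + 49 + 65 + 114 = 307 bits.

307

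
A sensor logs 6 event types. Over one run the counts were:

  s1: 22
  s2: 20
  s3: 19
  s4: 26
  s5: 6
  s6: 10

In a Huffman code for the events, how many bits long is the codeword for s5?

4

Huffman merges, smallest pair first:
s5(6) + s6(10) → 16
16 + s3(19) → 35
s2(20) + s1(22) → 42
s4(26) + 35 → 61
42 + 61 → 103
s5's leaf is at depth 4, giving a 4-bit codeword.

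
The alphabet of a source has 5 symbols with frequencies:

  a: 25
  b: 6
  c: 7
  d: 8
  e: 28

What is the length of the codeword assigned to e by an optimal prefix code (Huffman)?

Build the tree from the bottom:
merge b(6) and c(7): 13
merge d(8) and 13: 21
merge 21 and a(25): 46
merge e(28) and 46: 74
e sits one level below the root: a 1-bit codeword.

1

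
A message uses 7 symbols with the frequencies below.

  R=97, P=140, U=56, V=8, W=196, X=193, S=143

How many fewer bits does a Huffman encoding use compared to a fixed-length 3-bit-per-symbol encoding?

Fixed-length: 3 bits × 833 symbols = 2499 bits.
Huffman merges:
V(8) + U(56) → 64
64 + R(97) → 161
P(140) + S(143) → 283
161 + X(193) → 354
W(196) + 283 → 479
354 + 479 → 833
Huffman total = 64 + 161 + 283 + 354 + 479 + 833 = 2174 bits.
Saving = 2499 − 2174 = 325 bits.

325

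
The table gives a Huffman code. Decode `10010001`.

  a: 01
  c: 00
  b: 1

Read left to right; each codeword is recognised as soon as it completes (prefix code):
  1→b | 00→c | 1→b | 00→c | 01→a
Decoded message: bcbca

bcbca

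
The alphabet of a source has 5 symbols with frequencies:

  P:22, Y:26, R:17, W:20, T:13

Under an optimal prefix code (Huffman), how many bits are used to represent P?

2

Build the tree from the bottom:
combine T(13), R(17) → 30
combine W(20), P(22) → 42
combine Y(26), 30 → 56
combine 42, 56 → 98
P sits 2 levels below the root, so its codeword is 2 bits.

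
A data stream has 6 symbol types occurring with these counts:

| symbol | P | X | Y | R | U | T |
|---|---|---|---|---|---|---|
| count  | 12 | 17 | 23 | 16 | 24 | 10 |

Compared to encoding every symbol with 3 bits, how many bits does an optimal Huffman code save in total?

47

Fixed-length: 3 bits × 102 symbols = 306 bits.
Huffman merges:
T(10) + P(12) → 22
R(16) + X(17) → 33
22 + Y(23) → 45
U(24) + 33 → 57
45 + 57 → 102
Huffman total = 22 + 33 + 45 + 57 + 102 = 259 bits.
Saving = 306 − 259 = 47 bits.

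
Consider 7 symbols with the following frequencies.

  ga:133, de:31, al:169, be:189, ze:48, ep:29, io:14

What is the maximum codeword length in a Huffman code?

Merge the two lowest-weight nodes at each step:
io(14) + ep(29) → 43
de(31) + 43 → 74
ze(48) + 74 → 122
122 + ga(133) → 255
al(169) + be(189) → 358
255 + 358 → 613
Maximum depth reached is 5.

5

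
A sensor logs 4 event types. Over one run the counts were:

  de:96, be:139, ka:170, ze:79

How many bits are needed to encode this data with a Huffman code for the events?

968

Merge the two smallest weights repeatedly:
merge ze(79) and de(96): 175
merge be(139) and ka(170): 309
merge 175 and 309: 484
Each symbol's bit-cost is frequency × depth; summing gives 968 bits (equivalently 175 + 309 + 484).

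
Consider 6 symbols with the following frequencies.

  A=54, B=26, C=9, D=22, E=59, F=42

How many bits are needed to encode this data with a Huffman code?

512

Build the Huffman tree bottom-up:
merge C(9) and D(22): 31
merge B(26) and 31: 57
merge F(42) and A(54): 96
merge 57 and E(59): 116
merge 96 and 116: 212
The encoded length is the sum of every internal node's weight: 31 + 57 + 96 + 116 + 212 = 512 bits.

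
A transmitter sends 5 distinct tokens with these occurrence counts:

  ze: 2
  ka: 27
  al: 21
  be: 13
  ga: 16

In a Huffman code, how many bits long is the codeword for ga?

Build the tree from the bottom:
merge ze(2) and be(13): 15
merge 15 and ga(16): 31
merge al(21) and ka(27): 48
merge 31 and 48: 79
ga sits 2 levels below the root, so its codeword is 2 bits.

2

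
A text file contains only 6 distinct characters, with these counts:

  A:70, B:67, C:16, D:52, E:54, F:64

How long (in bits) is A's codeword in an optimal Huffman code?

Huffman merges, smallest pair first:
combine C(16), D(52) → 68
combine E(54), F(64) → 118
combine B(67), 68 → 135
combine A(70), 118 → 188
combine 135, 188 → 323
The subtree containing A is merged 2 times, so code length = 2.

2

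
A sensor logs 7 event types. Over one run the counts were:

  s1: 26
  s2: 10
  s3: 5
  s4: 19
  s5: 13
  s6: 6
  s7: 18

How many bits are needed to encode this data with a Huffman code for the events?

257

Build the Huffman tree bottom-up:
s3(5) + s6(6) → 11
s2(10) + 11 → 21
s5(13) + s7(18) → 31
s4(19) + 21 → 40
s1(26) + 31 → 57
40 + 57 → 97
Each symbol's bit-cost is frequency × depth; summing gives 257 bits (equivalently 11 + 21 + 31 + 40 + 57 + 97).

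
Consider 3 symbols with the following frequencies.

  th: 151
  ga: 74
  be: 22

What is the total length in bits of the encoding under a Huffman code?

Merge the two smallest weights repeatedly:
combine be(22), ga(74) → 96
combine 96, th(151) → 247
Total encoded bits = sum of merged weights = 96 + 247 = 343.

343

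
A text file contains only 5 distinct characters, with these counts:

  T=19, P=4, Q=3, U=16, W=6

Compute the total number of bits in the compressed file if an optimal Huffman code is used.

97

Greedily combine the two least-frequent nodes:
combine Q(3), P(4) → 7
combine W(6), 7 → 13
combine 13, U(16) → 29
combine T(19), 29 → 48
Each symbol's bit-cost is frequency × depth; summing gives 97 bits (equivalently 7 + 13 + 29 + 48).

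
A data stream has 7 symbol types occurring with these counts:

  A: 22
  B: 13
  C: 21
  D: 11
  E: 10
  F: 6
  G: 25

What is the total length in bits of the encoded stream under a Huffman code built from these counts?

293

Build the Huffman tree bottom-up:
F(6) + E(10) → 16
D(11) + B(13) → 24
16 + C(21) → 37
A(22) + 24 → 46
G(25) + 37 → 62
46 + 62 → 108
Each symbol's bit-cost is frequency × depth; summing gives 293 bits (equivalently 16 + 24 + 37 + 46 + 62 + 108).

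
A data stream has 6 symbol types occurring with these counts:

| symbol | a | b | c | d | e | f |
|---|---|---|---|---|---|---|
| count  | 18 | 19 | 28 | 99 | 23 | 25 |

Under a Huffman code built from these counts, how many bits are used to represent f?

Repeatedly merge the two smallest:
combine a(18), b(19) → 37
combine e(23), f(25) → 48
combine c(28), 37 → 65
combine 48, 65 → 113
combine d(99), 113 → 212
f's leaf is at depth 3, giving a 3-bit codeword.

3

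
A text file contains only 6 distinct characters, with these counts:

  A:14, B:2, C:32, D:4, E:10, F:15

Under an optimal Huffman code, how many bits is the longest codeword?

4

Merge the two lowest-weight nodes at each step:
merge B(2) and D(4): 6
merge 6 and E(10): 16
merge A(14) and F(15): 29
merge 16 and 29: 45
merge C(32) and 45: 77
The rarest symbols sit at the bottom; the longest codeword is 4 bits.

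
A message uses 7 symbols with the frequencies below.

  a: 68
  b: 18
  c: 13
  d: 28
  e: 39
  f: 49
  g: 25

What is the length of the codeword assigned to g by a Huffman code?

3

Build the tree from the bottom:
c(13) + b(18) → 31
g(25) + d(28) → 53
31 + e(39) → 70
f(49) + 53 → 102
a(68) + 70 → 138
102 + 138 → 240
g's leaf is at depth 3, giving a 3-bit codeword.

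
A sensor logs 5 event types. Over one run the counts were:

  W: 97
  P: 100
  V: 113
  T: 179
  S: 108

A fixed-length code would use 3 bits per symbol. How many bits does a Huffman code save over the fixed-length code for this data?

Fixed-length: 3 bits × 597 symbols = 1791 bits.
Huffman merges:
merge W(97) and P(100): 197
merge S(108) and V(113): 221
merge T(179) and 197: 376
merge 221 and 376: 597
Huffman total = 197 + 221 + 376 + 597 = 1391 bits.
Saving = 1791 − 1391 = 400 bits.

400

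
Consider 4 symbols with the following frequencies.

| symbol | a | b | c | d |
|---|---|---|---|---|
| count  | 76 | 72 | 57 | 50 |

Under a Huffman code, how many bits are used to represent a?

Repeatedly merge the two smallest:
merge d(50) and c(57): 107
merge b(72) and a(76): 148
merge 107 and 148: 255
a's leaf is at depth 2, giving a 2-bit codeword.

2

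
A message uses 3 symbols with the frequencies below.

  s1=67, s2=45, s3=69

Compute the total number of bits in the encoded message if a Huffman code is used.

Greedily combine the two least-frequent nodes:
merge s2(45) and s1(67): 112
merge s3(69) and 112: 181
Each symbol's bit-cost is frequency × depth; summing gives 293 bits (equivalently 112 + 181).

293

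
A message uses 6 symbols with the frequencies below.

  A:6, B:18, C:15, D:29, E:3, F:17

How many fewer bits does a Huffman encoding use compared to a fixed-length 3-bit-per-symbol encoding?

Fixed-length: 3 bits × 88 symbols = 264 bits.
Huffman merges:
combine E(3), A(6) → 9
combine 9, C(15) → 24
combine F(17), B(18) → 35
combine 24, D(29) → 53
combine 35, 53 → 88
Huffman total = 9 + 24 + 35 + 53 + 88 = 209 bits.
Saving = 264 − 209 = 55 bits.

55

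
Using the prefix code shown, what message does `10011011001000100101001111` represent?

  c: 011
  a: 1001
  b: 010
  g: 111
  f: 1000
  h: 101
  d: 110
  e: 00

ahaebbag

Read left to right; each codeword is recognised as soon as it completes (prefix code):
  1001→a | 101→h | 1001→a | 00→e | 010→b | 010→b | 1001→a | 111→g
Decoded message: ahaebbag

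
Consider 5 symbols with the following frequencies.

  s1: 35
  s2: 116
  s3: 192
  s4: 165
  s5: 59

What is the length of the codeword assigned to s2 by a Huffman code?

2

Huffman merges, smallest pair first:
merge s1(35) and s5(59): 94
merge 94 and s2(116): 210
merge s4(165) and s3(192): 357
merge 210 and 357: 567
The subtree containing s2 is merged 2 times, so code length = 2.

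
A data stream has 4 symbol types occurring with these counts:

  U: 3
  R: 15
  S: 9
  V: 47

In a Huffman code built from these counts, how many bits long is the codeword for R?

Huffman merges, smallest pair first:
combine U(3), S(9) → 12
combine 12, R(15) → 27
combine 27, V(47) → 74
The subtree containing R is merged 2 times, so code length = 2.

2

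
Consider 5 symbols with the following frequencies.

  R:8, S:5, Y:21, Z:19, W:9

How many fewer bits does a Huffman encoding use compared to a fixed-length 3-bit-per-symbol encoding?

49

Fixed-length: 3 bits × 62 symbols = 186 bits.
Huffman merges:
S(5) + R(8) → 13
W(9) + 13 → 22
Z(19) + Y(21) → 40
22 + 40 → 62
Huffman total = 13 + 22 + 40 + 62 = 137 bits.
Saving = 186 − 137 = 49 bits.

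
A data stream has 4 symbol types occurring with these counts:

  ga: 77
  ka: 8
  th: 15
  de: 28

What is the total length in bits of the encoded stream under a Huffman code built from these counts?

Greedily combine the two least-frequent nodes:
ka(8) + th(15) → 23
23 + de(28) → 51
51 + ga(77) → 128
The encoded length is the sum of every internal node's weight: 23 + 51 + 128 = 202 bits.

202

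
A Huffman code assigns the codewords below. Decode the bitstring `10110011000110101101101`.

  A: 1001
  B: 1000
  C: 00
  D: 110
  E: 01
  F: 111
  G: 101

Read left to right; each codeword is recognised as soon as it completes (prefix code):
  101→G | 1001→A | 1000→B | 110→D | 101→G | 101→G | 101→G
Decoded message: GABDGGG

GABDGGG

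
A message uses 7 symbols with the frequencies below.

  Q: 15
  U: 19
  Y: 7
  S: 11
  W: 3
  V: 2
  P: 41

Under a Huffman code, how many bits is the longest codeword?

5

Merge the two lowest-weight nodes at each step:
merge V(2) and W(3): 5
merge 5 and Y(7): 12
merge S(11) and 12: 23
merge Q(15) and U(19): 34
merge 23 and 34: 57
merge P(41) and 57: 98
The rarest symbols sit at the bottom; the longest codeword is 5 bits.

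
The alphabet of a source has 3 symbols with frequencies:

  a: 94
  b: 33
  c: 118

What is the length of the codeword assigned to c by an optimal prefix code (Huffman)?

Huffman merges, smallest pair first:
combine b(33), a(94) → 127
combine c(118), 127 → 245
c sits one level below the root: a 1-bit codeword.

1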